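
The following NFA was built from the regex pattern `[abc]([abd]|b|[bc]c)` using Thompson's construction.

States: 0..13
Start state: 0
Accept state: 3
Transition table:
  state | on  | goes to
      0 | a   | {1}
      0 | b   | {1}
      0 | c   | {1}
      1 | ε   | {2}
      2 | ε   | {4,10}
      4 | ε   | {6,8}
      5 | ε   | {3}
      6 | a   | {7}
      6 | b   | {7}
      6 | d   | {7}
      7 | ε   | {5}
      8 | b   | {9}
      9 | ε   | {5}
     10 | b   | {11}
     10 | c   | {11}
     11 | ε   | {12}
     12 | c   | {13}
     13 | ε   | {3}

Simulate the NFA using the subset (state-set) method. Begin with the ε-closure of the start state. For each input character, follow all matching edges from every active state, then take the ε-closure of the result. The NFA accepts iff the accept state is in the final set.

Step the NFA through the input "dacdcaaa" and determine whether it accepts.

S₀ = ε-closure({0}) = {0}
'd' @ 1: {}  — state set empty
rest 'acdcaaa' ignored (set empty)
final: {}; accept 3 not in set

Answer: REJECT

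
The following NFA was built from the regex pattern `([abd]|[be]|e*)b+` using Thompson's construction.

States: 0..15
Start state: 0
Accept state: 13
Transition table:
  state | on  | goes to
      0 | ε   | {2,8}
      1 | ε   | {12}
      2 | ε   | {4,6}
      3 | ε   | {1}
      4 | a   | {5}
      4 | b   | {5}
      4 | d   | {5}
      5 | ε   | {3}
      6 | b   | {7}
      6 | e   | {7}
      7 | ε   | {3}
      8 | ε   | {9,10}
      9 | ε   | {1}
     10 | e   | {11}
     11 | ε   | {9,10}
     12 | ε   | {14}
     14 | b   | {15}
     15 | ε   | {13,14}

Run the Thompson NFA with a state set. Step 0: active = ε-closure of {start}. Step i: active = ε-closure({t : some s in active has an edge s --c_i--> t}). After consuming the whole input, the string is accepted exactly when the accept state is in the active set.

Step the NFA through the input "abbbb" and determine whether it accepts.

Answer: ACCEPT

Trace:
S₀ = ε-closure({0}) = {0,1,2,4,6,8,9,10,12,14}
'a' @ 1: {1,3,5,12,14}
'b' @ 2: {13,14,15}  ✓accept
'b' @ 3: {13,14,15}  ✓accept
'b' @ 4: {13,14,15}  ✓accept
'b' @ 5: {13,14,15}  ✓accept
after full input: {13,14,15}  (accept=13 in)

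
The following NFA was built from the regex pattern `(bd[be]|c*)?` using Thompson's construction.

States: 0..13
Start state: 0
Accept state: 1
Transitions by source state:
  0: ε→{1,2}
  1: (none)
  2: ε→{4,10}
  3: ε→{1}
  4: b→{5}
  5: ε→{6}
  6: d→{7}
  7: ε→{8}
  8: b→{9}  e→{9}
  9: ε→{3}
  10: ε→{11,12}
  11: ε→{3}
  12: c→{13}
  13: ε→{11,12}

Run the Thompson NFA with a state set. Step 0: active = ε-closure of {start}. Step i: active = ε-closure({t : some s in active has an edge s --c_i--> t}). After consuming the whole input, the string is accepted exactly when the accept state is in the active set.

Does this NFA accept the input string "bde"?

start: ε-closure({0}) = {0,1,2,3,4,10,11,12}
'b' @ 1: {5,6}
'd' @ 2: {7,8}
'e' @ 3: {1,3,9}  (accept∈set)
final: {1,3,9}; accept 1 in set

Answer: ACCEPT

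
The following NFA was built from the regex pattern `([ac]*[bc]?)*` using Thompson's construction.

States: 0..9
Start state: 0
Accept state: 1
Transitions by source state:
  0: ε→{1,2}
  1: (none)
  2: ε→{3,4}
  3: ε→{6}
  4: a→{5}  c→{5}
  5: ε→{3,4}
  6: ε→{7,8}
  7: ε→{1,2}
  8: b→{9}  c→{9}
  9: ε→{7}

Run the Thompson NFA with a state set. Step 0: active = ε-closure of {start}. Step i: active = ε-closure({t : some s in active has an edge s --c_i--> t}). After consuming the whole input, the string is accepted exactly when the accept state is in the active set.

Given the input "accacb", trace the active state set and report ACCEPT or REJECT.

initial (ε-close {0}): {0,1,2,3,4,6,7,8}
'a' @ 1: {1,2,3,4,5,6,7,8}  [accepting]
'c' @ 2: {1,2,3,4,5,6,7,8,9}  [accepting]
'c' @ 3: {1,2,3,4,5,6,7,8,9}  [accepting]
'a' @ 4: {1,2,3,4,5,6,7,8}  [accepting]
'c' @ 5: {1,2,3,4,5,6,7,8,9}  [accepting]
'b' @ 6: {1,2,3,4,6,7,8,9}  [accepting]
after full input: {1,2,3,4,6,7,8,9}  (accept=1 in)

Answer: ACCEPT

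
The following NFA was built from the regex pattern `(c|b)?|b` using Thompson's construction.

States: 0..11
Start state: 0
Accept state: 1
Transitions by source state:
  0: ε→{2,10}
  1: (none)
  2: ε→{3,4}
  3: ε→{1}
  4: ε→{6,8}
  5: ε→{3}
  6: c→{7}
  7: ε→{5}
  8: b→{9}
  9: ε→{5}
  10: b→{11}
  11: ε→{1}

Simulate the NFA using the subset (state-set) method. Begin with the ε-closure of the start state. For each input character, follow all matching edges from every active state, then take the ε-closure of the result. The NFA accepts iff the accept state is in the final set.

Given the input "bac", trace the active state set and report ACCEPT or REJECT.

Answer: REJECT

Steps:
start: ε-closure({0}) = {0,1,2,3,4,6,8,10}
'b' @ 1: {1,3,5,9,11}  ✓accept
'a' @ 2: {}  — dead — no transitions
rest 'c' ignored (set empty)
after full input: {}  (accept=1 not in)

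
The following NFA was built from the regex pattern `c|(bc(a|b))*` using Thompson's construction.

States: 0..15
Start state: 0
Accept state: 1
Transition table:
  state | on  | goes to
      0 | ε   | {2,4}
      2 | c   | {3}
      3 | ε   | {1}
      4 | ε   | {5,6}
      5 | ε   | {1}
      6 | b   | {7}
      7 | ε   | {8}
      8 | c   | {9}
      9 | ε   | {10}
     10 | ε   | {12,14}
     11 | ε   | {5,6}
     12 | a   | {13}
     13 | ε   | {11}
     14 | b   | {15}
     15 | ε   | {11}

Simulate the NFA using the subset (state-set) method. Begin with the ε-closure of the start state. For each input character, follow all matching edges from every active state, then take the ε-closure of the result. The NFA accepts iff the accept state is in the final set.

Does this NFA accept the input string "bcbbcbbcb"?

S₀ = ε-closure({0}) = {0,1,2,4,5,6}
'b' @ 1: {7,8}
'c' @ 2: {9,10,12,14}
'b' @ 3: {1,5,6,11,15}  ✓accept
'b' @ 4: {7,8}
'c' @ 5: {9,10,12,14}
'b' @ 6: {1,5,6,11,15}  ✓accept
'b' @ 7: {7,8}
'c' @ 8: {9,10,12,14}
'b' @ 9: {1,5,6,11,15}  ✓accept
after full input: {1,5,6,11,15}  (accept=1 in)

Answer: ACCEPT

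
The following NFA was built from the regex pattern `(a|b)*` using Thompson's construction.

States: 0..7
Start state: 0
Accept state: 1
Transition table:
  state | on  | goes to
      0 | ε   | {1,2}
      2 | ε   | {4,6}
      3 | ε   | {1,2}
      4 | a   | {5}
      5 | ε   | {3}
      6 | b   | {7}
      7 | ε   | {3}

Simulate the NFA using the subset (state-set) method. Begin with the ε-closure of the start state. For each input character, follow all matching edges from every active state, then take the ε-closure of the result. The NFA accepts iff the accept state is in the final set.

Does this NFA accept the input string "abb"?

initial (ε-close {0}): {0,1,2,4,6}
'a' @ 1: {1,2,3,4,5,6}  [accepting]
'b' @ 2: {1,2,3,4,6,7}  [accepting]
'b' @ 3: {1,2,3,4,6,7}  [accepting]
after full input: {1,2,3,4,6,7}  (accept=1 in)

Answer: ACCEPT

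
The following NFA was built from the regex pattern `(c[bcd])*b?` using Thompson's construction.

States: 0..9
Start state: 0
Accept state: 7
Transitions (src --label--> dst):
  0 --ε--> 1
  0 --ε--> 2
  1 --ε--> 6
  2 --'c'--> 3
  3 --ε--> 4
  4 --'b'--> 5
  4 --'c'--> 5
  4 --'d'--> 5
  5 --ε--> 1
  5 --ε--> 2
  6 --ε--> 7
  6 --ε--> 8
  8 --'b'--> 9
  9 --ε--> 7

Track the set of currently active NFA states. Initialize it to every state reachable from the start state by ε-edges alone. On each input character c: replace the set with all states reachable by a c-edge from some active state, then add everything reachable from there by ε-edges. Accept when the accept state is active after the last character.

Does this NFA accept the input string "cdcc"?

start: ε-closure({0}) = {0,1,2,6,7,8}
'c' @ 1: {3,4}
'd' @ 2: {1,2,5,6,7,8}  ✓accept
'c' @ 3: {3,4}
'c' @ 4: {1,2,5,6,7,8}  ✓accept
end set {1,2,5,6,7,8} — state 7 in

Answer: ACCEPT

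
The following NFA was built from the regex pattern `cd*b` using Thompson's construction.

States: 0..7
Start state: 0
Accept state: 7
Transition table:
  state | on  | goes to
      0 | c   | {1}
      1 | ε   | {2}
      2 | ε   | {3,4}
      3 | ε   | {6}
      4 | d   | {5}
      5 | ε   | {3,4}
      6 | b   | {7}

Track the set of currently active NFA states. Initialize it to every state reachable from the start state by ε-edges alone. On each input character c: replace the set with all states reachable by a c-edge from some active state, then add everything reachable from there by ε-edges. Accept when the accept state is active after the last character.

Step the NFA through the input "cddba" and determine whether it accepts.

S₀ = ε-closure({0}) = {0}
'c' @ 1: {1,2,3,4,6}
'd' @ 2: {3,4,5,6}
'd' @ 3: {3,4,5,6}
'b' @ 4: {7}  (accept∈set)
'a' @ 5: {}  — dead — no transitions
end set {} — state 7 not in

Answer: REJECT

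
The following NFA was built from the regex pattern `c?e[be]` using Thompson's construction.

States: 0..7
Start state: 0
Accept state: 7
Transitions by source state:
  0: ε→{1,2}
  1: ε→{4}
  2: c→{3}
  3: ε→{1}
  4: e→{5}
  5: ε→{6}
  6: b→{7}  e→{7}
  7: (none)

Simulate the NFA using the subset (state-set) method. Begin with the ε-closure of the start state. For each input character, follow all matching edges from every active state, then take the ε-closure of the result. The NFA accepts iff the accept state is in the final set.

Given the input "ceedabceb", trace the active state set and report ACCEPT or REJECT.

initial (ε-close {0}): {0,1,2,4}
'c' @ 1: {1,3,4}
'e' @ 2: {5,6}
'e' @ 3: {7}  ✓accept
'd' @ 4: {}  — no active states
rest 'abceb' ignored (set empty)
final: {}; accept 7 not in set

Answer: REJECT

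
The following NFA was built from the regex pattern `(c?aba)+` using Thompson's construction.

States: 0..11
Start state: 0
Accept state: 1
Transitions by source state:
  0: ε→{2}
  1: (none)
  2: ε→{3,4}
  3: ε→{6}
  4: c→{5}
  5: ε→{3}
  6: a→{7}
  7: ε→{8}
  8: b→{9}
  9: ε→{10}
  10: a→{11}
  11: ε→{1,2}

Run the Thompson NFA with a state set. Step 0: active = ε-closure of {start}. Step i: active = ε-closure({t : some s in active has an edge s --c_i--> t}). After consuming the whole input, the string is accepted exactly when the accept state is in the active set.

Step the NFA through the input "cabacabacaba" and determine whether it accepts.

Answer: ACCEPT

Steps:
S₀ = ε-closure({0}) = {0,2,3,4,6}
'c' @ 1: {3,5,6}
'a' @ 2: {7,8}
'b' @ 3: {9,10}
'a' @ 4: {1,2,3,4,6,11}  [accepting]
'c' @ 5: {3,5,6}
'a' @ 6: {7,8}
'b' @ 7: {9,10}
'a' @ 8: {1,2,3,4,6,11}  [accepting]
'c' @ 9: {3,5,6}
'a' @ 10: {7,8}
'b' @ 11: {9,10}
'a' @ 12: {1,2,3,4,6,11}  [accepting]
final: {1,2,3,4,6,11}; accept 1 in set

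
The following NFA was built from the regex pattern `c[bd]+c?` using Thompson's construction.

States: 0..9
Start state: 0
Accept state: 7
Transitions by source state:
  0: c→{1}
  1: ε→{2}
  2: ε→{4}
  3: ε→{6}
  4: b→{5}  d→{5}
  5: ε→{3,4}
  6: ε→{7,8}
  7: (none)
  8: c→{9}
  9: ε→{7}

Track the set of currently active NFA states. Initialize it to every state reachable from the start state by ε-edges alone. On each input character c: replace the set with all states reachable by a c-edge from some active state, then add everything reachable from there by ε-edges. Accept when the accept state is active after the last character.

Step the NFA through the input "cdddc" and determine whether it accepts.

Answer: ACCEPT

Derivation:
initial (ε-close {0}): {0}
'c' @ 1: {1,2,4}
'd' @ 2: {3,4,5,6,7,8}  ✓accept
'd' @ 3: {3,4,5,6,7,8}  ✓accept
'd' @ 4: {3,4,5,6,7,8}  ✓accept
'c' @ 5: {7,9}  ✓accept
end set {7,9} — state 7 in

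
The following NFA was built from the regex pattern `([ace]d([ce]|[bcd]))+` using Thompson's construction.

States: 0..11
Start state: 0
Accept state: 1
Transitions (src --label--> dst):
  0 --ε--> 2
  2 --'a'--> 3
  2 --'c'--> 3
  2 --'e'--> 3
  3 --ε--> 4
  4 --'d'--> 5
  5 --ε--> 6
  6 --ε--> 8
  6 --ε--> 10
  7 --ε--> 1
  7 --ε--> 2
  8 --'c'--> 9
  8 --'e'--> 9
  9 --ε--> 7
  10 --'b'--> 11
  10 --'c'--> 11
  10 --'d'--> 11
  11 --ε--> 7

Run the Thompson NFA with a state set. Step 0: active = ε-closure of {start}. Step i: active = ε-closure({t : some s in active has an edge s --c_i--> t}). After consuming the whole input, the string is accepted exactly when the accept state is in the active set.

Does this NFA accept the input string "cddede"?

Answer: ACCEPT

Steps:
start: ε-closure({0}) = {0,2}
'c' @ 1: {3,4}
'd' @ 2: {5,6,8,10}
'd' @ 3: {1,2,7,11}  ✓accept
'e' @ 4: {3,4}
'd' @ 5: {5,6,8,10}
'e' @ 6: {1,2,7,9}  ✓accept
final: {1,2,7,9}; accept 1 in set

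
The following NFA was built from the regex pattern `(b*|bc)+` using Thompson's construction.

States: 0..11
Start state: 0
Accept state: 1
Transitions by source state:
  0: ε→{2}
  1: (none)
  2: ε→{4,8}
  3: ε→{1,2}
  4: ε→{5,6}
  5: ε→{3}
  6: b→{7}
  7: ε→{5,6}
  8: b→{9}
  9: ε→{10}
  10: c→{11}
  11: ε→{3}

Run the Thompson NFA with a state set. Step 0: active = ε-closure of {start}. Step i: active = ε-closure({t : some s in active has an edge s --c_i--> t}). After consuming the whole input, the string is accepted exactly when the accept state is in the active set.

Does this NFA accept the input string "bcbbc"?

Answer: ACCEPT

Derivation:
start: ε-closure({0}) = {0,1,2,3,4,5,6,8}
'b' @ 1: {1,2,3,4,5,6,7,8,9,10}  (accept∈set)
'c' @ 2: {1,2,3,4,5,6,8,11}  (accept∈set)
'b' @ 3: {1,2,3,4,5,6,7,8,9,10}  (accept∈set)
'b' @ 4: {1,2,3,4,5,6,7,8,9,10}  (accept∈set)
'c' @ 5: {1,2,3,4,5,6,8,11}  (accept∈set)
final: {1,2,3,4,5,6,8,11}; accept 1 in set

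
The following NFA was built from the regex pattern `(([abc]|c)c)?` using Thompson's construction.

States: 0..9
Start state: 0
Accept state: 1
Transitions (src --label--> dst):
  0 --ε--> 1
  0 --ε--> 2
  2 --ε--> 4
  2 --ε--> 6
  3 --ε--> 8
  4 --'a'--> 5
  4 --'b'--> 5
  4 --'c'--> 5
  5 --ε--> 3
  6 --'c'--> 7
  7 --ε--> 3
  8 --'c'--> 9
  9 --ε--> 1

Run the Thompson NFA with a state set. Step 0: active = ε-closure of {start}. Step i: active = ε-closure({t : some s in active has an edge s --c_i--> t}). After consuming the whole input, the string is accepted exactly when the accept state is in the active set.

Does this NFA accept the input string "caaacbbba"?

S₀ = ε-closure({0}) = {0,1,2,4,6}
'c' @ 1: {3,5,7,8}
'a' @ 2: {}  — no active states
rest 'aacbbba' ignored (set empty)
after full input: {}  (accept=1 not in)

Answer: REJECT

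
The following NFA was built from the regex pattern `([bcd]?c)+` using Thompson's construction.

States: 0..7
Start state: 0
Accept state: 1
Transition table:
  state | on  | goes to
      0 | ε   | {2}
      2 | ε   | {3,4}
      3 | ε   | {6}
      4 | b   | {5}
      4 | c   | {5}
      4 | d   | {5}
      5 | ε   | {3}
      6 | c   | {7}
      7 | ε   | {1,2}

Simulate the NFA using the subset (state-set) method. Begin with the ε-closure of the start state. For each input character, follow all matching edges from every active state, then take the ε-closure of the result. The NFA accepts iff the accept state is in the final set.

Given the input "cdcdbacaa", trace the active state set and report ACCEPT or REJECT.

initial (ε-close {0}): {0,2,3,4,6}
'c' @ 1: {1,2,3,4,5,6,7}  (accept∈set)
'd' @ 2: {3,5,6}
'c' @ 3: {1,2,3,4,6,7}  (accept∈set)
'd' @ 4: {3,5,6}
'b' @ 5: {}  — no active states
rest 'acaa' ignored (set empty)
final: {}; accept 1 not in set

Answer: REJECT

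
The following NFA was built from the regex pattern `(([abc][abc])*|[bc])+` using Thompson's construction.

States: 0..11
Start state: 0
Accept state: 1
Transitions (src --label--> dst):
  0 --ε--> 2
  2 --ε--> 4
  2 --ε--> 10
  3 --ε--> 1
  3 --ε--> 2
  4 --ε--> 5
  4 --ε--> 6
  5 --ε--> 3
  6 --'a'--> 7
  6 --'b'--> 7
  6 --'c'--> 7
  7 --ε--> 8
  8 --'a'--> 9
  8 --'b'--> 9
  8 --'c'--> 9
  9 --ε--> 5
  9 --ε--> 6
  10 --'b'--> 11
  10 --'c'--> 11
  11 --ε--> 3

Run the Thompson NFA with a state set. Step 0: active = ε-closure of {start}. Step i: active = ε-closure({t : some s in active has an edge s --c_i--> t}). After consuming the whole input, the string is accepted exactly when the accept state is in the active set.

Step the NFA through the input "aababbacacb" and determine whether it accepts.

initial (ε-close {0}): {0,1,2,3,4,5,6,10}
'a' @ 1: {7,8}
'a' @ 2: {1,2,3,4,5,6,9,10}  ✓accept
'b' @ 3: {1,2,3,4,5,6,7,8,10,11}  ✓accept
'a' @ 4: {1,2,3,4,5,6,7,8,9,10}  ✓accept
'b' @ 5: {1,2,3,4,5,6,7,8,9,10,11}  ✓accept
'b' @ 6: {1,2,3,4,5,6,7,8,9,10,11}  ✓accept
'a' @ 7: {1,2,3,4,5,6,7,8,9,10}  ✓accept
'c' @ 8: {1,2,3,4,5,6,7,8,9,10,11}  ✓accept
'a' @ 9: {1,2,3,4,5,6,7,8,9,10}  ✓accept
'c' @ 10: {1,2,3,4,5,6,7,8,9,10,11}  ✓accept
'b' @ 11: {1,2,3,4,5,6,7,8,9,10,11}  ✓accept
after full input: {1,2,3,4,5,6,7,8,9,10,11}  (accept=1 in)

Answer: ACCEPT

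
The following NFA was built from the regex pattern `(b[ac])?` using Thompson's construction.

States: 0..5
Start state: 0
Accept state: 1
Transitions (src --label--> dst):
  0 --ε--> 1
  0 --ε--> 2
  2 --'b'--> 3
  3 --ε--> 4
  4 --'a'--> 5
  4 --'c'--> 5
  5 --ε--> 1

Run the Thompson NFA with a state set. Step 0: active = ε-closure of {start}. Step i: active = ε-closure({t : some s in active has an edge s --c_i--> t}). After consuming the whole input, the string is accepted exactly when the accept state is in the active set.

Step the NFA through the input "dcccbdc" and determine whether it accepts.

Answer: REJECT

Trace:
initial (ε-close {0}): {0,1,2}
'd' @ 1: {}  — state set empty
rest 'cccbdc' ignored (set empty)
end set {} — state 1 not in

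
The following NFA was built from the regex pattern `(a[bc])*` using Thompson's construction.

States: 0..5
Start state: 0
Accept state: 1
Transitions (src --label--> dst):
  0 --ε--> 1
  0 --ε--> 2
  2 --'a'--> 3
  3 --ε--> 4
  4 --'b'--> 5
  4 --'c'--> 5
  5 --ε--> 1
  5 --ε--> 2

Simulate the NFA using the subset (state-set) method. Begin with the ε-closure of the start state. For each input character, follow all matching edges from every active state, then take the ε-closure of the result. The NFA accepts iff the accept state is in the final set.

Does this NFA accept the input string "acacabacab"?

Answer: ACCEPT

Derivation:
start: ε-closure({0}) = {0,1,2}
'a' @ 1: {3,4}
'c' @ 2: {1,2,5}  [accepting]
'a' @ 3: {3,4}
'c' @ 4: {1,2,5}  [accepting]
'a' @ 5: {3,4}
'b' @ 6: {1,2,5}  [accepting]
'a' @ 7: {3,4}
'c' @ 8: {1,2,5}  [accepting]
'a' @ 9: {3,4}
'b' @ 10: {1,2,5}  [accepting]
end set {1,2,5} — state 1 in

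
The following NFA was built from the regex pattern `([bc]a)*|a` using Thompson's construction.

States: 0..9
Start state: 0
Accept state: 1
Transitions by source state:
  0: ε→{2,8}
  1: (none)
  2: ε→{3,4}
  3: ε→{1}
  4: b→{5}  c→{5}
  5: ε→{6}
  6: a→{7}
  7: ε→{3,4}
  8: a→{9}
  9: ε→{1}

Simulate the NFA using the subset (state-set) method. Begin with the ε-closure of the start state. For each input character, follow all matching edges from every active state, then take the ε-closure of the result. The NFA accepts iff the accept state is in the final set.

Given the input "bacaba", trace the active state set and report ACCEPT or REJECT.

Answer: ACCEPT

Derivation:
initial (ε-close {0}): {0,1,2,3,4,8}
'b' @ 1: {5,6}
'a' @ 2: {1,3,4,7}  [accepting]
'c' @ 3: {5,6}
'a' @ 4: {1,3,4,7}  [accepting]
'b' @ 5: {5,6}
'a' @ 6: {1,3,4,7}  [accepting]
end set {1,3,4,7} — state 1 in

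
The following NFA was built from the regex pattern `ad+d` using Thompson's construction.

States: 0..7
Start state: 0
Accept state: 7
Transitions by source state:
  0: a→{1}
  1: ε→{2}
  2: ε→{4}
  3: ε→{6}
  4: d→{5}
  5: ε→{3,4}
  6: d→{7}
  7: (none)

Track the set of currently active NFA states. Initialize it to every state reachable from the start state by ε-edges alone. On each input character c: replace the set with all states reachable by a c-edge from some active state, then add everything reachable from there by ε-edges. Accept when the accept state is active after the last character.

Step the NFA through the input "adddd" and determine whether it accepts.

Answer: ACCEPT

Trace:
start: ε-closure({0}) = {0}
'a' @ 1: {1,2,4}
'd' @ 2: {3,4,5,6}
'd' @ 3: {3,4,5,6,7}  [accepting]
'd' @ 4: {3,4,5,6,7}  [accepting]
'd' @ 5: {3,4,5,6,7}  [accepting]
final: {3,4,5,6,7}; accept 7 in set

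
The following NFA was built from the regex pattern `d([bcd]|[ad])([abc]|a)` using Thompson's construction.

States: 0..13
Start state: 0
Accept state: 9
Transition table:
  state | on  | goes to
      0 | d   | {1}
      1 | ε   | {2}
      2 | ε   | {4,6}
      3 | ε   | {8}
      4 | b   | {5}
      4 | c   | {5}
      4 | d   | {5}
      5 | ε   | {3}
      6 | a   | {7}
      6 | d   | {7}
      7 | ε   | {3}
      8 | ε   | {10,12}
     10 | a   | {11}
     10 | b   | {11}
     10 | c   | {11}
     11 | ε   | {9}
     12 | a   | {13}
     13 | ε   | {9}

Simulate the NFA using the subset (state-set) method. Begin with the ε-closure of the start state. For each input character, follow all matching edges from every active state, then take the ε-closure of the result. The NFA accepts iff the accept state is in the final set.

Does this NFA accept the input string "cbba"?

Answer: REJECT

Derivation:
initial (ε-close {0}): {0}
'c' @ 1: {}  — state set empty
rest 'bba' ignored (set empty)
end set {} — state 9 not in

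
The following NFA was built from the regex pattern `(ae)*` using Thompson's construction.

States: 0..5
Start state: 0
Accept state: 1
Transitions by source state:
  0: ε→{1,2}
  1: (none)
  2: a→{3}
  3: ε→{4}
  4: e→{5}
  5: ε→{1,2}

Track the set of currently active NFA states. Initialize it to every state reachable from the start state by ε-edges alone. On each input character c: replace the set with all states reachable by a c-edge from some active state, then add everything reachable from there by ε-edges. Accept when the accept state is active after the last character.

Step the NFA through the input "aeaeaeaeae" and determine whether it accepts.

start: ε-closure({0}) = {0,1,2}
'a' @ 1: {3,4}
'e' @ 2: {1,2,5}  ✓accept
'a' @ 3: {3,4}
'e' @ 4: {1,2,5}  ✓accept
'a' @ 5: {3,4}
'e' @ 6: {1,2,5}  ✓accept
'a' @ 7: {3,4}
'e' @ 8: {1,2,5}  ✓accept
'a' @ 9: {3,4}
'e' @ 10: {1,2,5}  ✓accept
end set {1,2,5} — state 1 in

Answer: ACCEPT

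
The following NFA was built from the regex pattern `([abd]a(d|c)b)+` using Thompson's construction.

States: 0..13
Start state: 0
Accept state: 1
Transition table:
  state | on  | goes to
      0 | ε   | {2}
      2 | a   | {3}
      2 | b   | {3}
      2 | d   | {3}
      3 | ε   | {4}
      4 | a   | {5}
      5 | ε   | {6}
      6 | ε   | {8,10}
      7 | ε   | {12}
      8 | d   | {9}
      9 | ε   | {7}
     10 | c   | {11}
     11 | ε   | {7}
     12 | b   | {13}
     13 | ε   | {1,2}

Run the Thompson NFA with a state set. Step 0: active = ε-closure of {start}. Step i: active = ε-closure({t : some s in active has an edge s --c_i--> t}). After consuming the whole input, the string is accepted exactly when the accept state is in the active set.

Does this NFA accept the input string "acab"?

start: ε-closure({0}) = {0,2}
'a' @ 1: {3,4}
'c' @ 2: {}  — state set empty
rest 'ab' ignored (set empty)
after full input: {}  (accept=1 not in)

Answer: REJECT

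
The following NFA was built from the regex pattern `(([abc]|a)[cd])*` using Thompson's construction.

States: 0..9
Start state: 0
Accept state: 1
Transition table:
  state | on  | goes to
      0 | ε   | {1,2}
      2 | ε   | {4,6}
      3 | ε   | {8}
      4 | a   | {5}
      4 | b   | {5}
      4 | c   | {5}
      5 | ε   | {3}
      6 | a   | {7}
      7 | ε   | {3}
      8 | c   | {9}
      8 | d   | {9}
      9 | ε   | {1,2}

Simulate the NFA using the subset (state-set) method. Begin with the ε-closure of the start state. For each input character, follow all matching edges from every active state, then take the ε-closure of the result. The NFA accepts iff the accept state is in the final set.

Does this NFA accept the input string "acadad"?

Answer: ACCEPT

Derivation:
S₀ = ε-closure({0}) = {0,1,2,4,6}
'a' @ 1: {3,5,7,8}
'c' @ 2: {1,2,4,6,9}  ✓accept
'a' @ 3: {3,5,7,8}
'd' @ 4: {1,2,4,6,9}  ✓accept
'a' @ 5: {3,5,7,8}
'd' @ 6: {1,2,4,6,9}  ✓accept
final: {1,2,4,6,9}; accept 1 in set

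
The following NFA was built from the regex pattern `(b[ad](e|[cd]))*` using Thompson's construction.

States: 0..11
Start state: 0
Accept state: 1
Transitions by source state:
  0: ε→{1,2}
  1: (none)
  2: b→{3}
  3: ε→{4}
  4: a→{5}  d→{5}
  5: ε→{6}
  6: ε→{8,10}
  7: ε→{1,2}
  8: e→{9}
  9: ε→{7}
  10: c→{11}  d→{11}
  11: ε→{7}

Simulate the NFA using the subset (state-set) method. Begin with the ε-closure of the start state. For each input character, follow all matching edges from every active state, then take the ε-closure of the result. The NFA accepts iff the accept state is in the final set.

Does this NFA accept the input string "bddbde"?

start: ε-closure({0}) = {0,1,2}
'b' @ 1: {3,4}
'd' @ 2: {5,6,8,10}
'd' @ 3: {1,2,7,11}  [accepting]
'b' @ 4: {3,4}
'd' @ 5: {5,6,8,10}
'e' @ 6: {1,2,7,9}  [accepting]
final: {1,2,7,9}; accept 1 in set

Answer: ACCEPT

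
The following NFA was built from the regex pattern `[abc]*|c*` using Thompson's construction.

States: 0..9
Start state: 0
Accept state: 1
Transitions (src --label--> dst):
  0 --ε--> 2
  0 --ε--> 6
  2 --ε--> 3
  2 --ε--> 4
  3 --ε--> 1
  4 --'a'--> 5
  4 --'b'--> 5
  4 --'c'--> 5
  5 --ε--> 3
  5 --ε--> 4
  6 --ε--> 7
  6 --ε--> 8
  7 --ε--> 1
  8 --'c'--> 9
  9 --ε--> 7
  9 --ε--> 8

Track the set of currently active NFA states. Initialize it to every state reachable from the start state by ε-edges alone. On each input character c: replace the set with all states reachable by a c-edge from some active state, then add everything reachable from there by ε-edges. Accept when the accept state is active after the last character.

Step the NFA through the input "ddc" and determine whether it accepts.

initial (ε-close {0}): {0,1,2,3,4,6,7,8}
'd' @ 1: {}  — dead — no transitions
rest 'dc' ignored (set empty)
after full input: {}  (accept=1 not in)

Answer: REJECT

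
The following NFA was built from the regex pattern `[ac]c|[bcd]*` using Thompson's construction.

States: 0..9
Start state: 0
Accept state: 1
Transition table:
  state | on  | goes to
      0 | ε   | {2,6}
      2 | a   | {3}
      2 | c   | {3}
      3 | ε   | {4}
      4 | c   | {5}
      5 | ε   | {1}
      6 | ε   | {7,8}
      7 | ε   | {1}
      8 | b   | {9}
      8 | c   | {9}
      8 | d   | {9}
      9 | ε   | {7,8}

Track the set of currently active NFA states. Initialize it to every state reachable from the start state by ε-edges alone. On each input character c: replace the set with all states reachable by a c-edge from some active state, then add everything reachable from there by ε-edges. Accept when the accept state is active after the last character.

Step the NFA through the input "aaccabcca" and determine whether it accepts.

Answer: REJECT

Derivation:
S₀ = ε-closure({0}) = {0,1,2,6,7,8}
'a' @ 1: {3,4}
'a' @ 2: {}  — state set empty
rest 'ccabcca' ignored (set empty)
final: {}; accept 1 not in set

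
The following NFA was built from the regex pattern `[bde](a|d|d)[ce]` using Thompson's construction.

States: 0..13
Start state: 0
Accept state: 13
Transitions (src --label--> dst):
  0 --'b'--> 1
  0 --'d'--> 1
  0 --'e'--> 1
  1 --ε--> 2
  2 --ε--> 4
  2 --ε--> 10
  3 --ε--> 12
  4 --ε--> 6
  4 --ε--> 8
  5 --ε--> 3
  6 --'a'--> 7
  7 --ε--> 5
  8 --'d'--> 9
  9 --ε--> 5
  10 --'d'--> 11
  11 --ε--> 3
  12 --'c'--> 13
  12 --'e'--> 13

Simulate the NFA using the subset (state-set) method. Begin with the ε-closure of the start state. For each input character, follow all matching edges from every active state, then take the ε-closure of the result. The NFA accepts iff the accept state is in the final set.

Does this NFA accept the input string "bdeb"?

Answer: REJECT

Derivation:
start: ε-closure({0}) = {0}
'b' @ 1: {1,2,4,6,8,10}
'd' @ 2: {3,5,9,11,12}
'e' @ 3: {13}  (accept∈set)
'b' @ 4: {}  — dead — no transitions
after full input: {}  (accept=13 not in)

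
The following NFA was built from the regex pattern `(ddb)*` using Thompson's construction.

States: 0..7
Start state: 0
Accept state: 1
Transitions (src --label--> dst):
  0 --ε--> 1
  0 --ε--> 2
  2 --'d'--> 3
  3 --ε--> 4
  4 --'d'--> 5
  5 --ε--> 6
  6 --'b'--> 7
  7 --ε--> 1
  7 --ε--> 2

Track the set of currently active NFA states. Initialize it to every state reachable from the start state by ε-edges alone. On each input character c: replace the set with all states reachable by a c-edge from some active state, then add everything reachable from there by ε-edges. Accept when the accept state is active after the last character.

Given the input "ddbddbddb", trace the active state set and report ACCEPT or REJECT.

S₀ = ε-closure({0}) = {0,1,2}
'd' @ 1: {3,4}
'd' @ 2: {5,6}
'b' @ 3: {1,2,7}  (accept∈set)
'd' @ 4: {3,4}
'd' @ 5: {5,6}
'b' @ 6: {1,2,7}  (accept∈set)
'd' @ 7: {3,4}
'd' @ 8: {5,6}
'b' @ 9: {1,2,7}  (accept∈set)
after full input: {1,2,7}  (accept=1 in)

Answer: ACCEPT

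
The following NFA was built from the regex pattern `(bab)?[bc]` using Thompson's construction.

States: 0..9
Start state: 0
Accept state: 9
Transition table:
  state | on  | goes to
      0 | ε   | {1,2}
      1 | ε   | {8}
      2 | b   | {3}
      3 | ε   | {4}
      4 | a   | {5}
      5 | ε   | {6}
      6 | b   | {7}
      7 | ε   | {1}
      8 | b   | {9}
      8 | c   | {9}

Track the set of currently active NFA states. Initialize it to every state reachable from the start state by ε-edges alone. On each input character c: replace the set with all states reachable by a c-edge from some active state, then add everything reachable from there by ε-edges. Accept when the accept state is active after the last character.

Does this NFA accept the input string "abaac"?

initial (ε-close {0}): {0,1,2,8}
'a' @ 1: {}  — state set empty
rest 'baac' ignored (set empty)
final: {}; accept 9 not in set

Answer: REJECT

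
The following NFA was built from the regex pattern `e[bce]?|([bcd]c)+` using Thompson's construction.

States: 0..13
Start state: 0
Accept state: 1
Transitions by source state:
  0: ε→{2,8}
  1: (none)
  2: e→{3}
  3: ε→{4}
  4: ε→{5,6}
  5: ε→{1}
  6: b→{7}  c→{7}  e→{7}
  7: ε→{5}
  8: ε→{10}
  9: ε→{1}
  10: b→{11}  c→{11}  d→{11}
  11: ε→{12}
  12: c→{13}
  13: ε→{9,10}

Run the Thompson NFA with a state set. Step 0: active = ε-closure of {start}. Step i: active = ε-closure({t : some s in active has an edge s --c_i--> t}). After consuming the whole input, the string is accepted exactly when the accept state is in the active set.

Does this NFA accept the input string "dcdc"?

Answer: ACCEPT

Trace:
initial (ε-close {0}): {0,2,8,10}
'd' @ 1: {11,12}
'c' @ 2: {1,9,10,13}  [accepting]
'd' @ 3: {11,12}
'c' @ 4: {1,9,10,13}  [accepting]
end set {1,9,10,13} — state 1 in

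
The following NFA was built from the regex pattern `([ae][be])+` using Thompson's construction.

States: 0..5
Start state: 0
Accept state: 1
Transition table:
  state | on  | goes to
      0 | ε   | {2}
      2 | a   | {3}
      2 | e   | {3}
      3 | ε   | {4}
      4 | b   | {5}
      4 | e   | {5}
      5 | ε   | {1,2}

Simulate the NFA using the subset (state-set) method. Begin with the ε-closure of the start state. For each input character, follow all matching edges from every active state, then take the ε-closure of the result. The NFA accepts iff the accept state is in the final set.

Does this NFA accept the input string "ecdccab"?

Answer: REJECT

Steps:
start: ε-closure({0}) = {0,2}
'e' @ 1: {3,4}
'c' @ 2: {}  — dead — no transitions
rest 'dccab' ignored (set empty)
end set {} — state 1 not in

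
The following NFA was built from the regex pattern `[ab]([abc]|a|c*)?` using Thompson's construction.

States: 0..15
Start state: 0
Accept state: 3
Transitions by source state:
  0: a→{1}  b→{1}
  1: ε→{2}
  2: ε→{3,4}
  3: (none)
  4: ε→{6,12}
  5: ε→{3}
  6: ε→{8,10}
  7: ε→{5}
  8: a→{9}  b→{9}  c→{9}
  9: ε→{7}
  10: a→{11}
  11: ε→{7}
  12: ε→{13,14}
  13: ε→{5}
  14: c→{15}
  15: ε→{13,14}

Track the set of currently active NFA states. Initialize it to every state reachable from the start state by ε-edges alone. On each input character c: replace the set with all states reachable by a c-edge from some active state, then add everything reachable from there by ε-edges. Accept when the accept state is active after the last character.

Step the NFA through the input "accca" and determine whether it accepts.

start: ε-closure({0}) = {0}
'a' @ 1: {1,2,3,4,5,6,8,10,12,13,14}  ✓accept
'c' @ 2: {3,5,7,9,13,14,15}  ✓accept
'c' @ 3: {3,5,13,14,15}  ✓accept
'c' @ 4: {3,5,13,14,15}  ✓accept
'a' @ 5: {}  — state set empty
after full input: {}  (accept=3 not in)

Answer: REJECT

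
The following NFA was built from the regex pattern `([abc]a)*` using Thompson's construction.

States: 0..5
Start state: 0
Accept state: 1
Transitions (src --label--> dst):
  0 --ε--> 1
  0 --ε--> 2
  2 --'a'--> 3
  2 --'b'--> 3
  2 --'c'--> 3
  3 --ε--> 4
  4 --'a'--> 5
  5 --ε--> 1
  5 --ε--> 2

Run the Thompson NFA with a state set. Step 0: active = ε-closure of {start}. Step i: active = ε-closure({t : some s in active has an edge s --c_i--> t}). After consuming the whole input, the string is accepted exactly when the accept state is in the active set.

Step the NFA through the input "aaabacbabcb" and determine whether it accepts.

Answer: REJECT

Derivation:
S₀ = ε-closure({0}) = {0,1,2}
'a' @ 1: {3,4}
'a' @ 2: {1,2,5}  ✓accept
'a' @ 3: {3,4}
'b' @ 4: {}  — dead — no transitions
rest 'acbabcb' ignored (set empty)
end set {} — state 1 not in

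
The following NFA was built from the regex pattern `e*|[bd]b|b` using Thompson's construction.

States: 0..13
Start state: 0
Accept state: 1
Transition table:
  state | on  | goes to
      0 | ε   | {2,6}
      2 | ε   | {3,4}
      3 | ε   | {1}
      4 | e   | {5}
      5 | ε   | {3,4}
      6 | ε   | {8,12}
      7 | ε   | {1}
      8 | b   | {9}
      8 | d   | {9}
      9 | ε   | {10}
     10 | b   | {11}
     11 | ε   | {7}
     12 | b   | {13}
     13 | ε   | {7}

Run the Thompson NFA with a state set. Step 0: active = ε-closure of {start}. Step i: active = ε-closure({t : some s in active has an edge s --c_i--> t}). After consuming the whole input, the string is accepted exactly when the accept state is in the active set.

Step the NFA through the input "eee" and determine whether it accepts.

S₀ = ε-closure({0}) = {0,1,2,3,4,6,8,12}
'e' @ 1: {1,3,4,5}  [accepting]
'e' @ 2: {1,3,4,5}  [accepting]
'e' @ 3: {1,3,4,5}  [accepting]
after full input: {1,3,4,5}  (accept=1 in)

Answer: ACCEPT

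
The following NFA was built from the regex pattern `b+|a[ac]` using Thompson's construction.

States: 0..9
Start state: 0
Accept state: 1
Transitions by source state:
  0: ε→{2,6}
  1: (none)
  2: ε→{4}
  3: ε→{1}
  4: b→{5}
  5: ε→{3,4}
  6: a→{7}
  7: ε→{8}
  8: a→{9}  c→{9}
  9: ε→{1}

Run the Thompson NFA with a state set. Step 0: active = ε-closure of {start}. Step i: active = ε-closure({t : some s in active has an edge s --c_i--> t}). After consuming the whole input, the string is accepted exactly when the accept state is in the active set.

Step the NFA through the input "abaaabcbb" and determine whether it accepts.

S₀ = ε-closure({0}) = {0,2,4,6}
'a' @ 1: {7,8}
'b' @ 2: {}  — dead — no transitions
rest 'aaabcbb' ignored (set empty)
after full input: {}  (accept=1 not in)

Answer: REJECT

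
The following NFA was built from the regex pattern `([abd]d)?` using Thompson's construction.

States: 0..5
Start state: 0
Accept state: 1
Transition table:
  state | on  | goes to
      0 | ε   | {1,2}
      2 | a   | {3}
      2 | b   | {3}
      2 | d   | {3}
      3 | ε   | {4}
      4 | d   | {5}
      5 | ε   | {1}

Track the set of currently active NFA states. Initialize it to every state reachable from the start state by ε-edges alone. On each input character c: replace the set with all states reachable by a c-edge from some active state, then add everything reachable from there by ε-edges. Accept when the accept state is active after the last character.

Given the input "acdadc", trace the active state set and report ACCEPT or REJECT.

Answer: REJECT

Steps:
start: ε-closure({0}) = {0,1,2}
'a' @ 1: {3,4}
'c' @ 2: {}  — no active states
rest 'dadc' ignored (set empty)
after full input: {}  (accept=1 not in)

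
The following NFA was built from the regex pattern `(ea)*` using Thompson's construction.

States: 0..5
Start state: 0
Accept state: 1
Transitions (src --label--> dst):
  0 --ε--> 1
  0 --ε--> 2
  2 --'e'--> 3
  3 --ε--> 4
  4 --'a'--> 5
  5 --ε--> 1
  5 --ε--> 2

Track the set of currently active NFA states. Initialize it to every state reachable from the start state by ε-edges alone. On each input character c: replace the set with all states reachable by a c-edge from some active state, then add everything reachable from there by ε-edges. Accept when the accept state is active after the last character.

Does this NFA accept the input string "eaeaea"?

Answer: ACCEPT

Derivation:
initial (ε-close {0}): {0,1,2}
'e' @ 1: {3,4}
'a' @ 2: {1,2,5}  [accepting]
'e' @ 3: {3,4}
'a' @ 4: {1,2,5}  [accepting]
'e' @ 5: {3,4}
'a' @ 6: {1,2,5}  [accepting]
end set {1,2,5} — state 1 in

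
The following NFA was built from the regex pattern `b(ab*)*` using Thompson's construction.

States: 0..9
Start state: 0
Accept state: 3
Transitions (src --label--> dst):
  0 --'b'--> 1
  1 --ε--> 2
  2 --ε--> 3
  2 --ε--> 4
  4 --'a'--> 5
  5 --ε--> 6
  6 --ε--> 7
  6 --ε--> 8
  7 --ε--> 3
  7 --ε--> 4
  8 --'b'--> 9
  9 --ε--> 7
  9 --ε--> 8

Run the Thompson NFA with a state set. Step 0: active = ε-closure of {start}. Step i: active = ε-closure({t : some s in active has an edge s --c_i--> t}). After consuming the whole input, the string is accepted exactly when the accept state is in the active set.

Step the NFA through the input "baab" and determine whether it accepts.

start: ε-closure({0}) = {0}
'b' @ 1: {1,2,3,4}  (accept∈set)
'a' @ 2: {3,4,5,6,7,8}  (accept∈set)
'a' @ 3: {3,4,5,6,7,8}  (accept∈set)
'b' @ 4: {3,4,7,8,9}  (accept∈set)
final: {3,4,7,8,9}; accept 3 in set

Answer: ACCEPT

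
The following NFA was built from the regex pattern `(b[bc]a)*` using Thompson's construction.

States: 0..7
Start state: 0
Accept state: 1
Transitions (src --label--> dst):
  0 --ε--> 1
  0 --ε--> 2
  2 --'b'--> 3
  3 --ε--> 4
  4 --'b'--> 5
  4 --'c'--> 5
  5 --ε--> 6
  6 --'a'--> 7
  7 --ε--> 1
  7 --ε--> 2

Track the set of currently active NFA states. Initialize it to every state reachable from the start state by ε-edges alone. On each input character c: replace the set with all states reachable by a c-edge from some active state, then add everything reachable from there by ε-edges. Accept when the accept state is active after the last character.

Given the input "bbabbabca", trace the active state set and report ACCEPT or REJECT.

Answer: ACCEPT

Steps:
S₀ = ε-closure({0}) = {0,1,2}
'b' @ 1: {3,4}
'b' @ 2: {5,6}
'a' @ 3: {1,2,7}  ✓accept
'b' @ 4: {3,4}
'b' @ 5: {5,6}
'a' @ 6: {1,2,7}  ✓accept
'b' @ 7: {3,4}
'c' @ 8: {5,6}
'a' @ 9: {1,2,7}  ✓accept
after full input: {1,2,7}  (accept=1 in)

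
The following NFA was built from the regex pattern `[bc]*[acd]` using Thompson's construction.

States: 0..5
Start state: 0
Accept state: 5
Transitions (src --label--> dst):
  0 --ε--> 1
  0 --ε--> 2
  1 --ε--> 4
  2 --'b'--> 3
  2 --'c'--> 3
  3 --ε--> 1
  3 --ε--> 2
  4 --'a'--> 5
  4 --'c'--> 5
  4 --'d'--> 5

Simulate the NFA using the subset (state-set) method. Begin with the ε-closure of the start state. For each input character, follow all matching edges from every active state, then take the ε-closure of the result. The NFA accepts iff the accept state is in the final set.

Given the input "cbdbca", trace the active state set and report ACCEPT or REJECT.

initial (ε-close {0}): {0,1,2,4}
'c' @ 1: {1,2,3,4,5}  ✓accept
'b' @ 2: {1,2,3,4}
'd' @ 3: {5}  ✓accept
'b' @ 4: {}  — state set empty
rest 'ca' ignored (set empty)
final: {}; accept 5 not in set

Answer: REJECT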